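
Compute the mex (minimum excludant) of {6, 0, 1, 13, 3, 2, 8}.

4

The values 0, 1, 2, 3 are all present; 4 is the first non-negative integer missing from the set.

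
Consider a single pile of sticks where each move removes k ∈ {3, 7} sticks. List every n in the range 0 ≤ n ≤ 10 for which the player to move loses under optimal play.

Grundy values for subtraction set {3, 7}:
g(0) = mex{} = 0
g(1) = mex{} = 0
g(2) = mex{} = 0
g(3) = mex{0} = 1
g(4) = mex{0} = 1
g(5) = mex{0} = 1
g(6) = mex{1} = 0
g(7) = mex{0,1} = 2
g(8) = mex{0,1} = 2
g(9) = mex{0} = 1
g(10) = mex{1,2} = 0
The P-positions (g = 0) in 0..10 are 0, 1, 2, 6, 10.

0, 1, 2, 6, 10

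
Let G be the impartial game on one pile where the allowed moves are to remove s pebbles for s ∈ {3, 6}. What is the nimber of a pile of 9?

0

Compute g(0), g(1), … for moves {3, 6}:
g(0) = mex{} = 0
g(1) = mex{} = 0
g(2) = mex{} = 0
g(3) = mex{0} = 1
g(4) = mex{0} = 1
g(5) = mex{0} = 1
g(6) = mex{0,1} = 2
g(7) = mex{0,1} = 2
g(8) = mex{0,1} = 2
g(9) = mex{1,2} = 0
So g(9) = 0.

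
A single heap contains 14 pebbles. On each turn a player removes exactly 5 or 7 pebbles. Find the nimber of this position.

Build the Grundy sequence with g(k) = mex{g(k−s) : s ∈ {5, 7}, s ≤ k}:
k:     0  1  2  3  4  5  6  7  8  9 10 11 12 13 14
g(k):  0  0  0  0  0  1  1  1  1  1  2  2  0  0  0
So g(14) = 0.

0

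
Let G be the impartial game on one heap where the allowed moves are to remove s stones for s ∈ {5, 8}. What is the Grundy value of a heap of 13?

Compute g(0), g(1), … for moves {5, 8}:
g(0) = mex{} = 0
g(1) = mex{} = 0
g(2) = mex{} = 0
g(3) = mex{} = 0
g(4) = mex{} = 0
g(5) = mex{0} = 1
g(6) = mex{0} = 1
g(7) = mex{0} = 1
g(8) = mex{0} = 1
g(9) = mex{0} = 1
g(10) = mex{0,1} = 2
g(11) = mex{0,1} = 2
g(12) = mex{0,1} = 2
g(13) = mex{1} = 0
So g(13) = 0.

0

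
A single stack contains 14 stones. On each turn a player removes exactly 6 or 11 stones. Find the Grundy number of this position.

2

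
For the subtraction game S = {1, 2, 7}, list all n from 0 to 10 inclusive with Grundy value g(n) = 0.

0, 3, 6, 9

Build the Grundy sequence with g(k) = mex{g(k−s) : s ∈ {1, 2, 7}, s ≤ k}:
g(0) = mex{} = 0
g(1) = mex{0} = 1
g(2) = mex{0,1} = 2
g(3) = mex{1,2} = 0
g(4) = mex{0,2} = 1
g(5) = mex{0,1} = 2
g(6) = mex{1,2} = 0
g(7) = mex{0,2} = 1
g(8) = mex{0,1} = 2
g(9) = mex{1,2} = 0
g(10) = mex{0,2} = 1
The P-positions (g = 0) in 0..10 are 0, 3, 6, 9.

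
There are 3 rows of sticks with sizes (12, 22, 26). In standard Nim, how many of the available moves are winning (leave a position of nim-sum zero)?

Nim-sum: 12 ⊕ 22 ⊕ 26 = 0.
The nim-sum is already 0, so every move leaves a nonzero nim-sum — there are no winning moves.

0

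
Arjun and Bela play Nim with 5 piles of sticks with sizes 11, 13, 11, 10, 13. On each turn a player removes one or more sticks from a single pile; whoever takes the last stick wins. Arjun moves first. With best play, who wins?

Arjun wins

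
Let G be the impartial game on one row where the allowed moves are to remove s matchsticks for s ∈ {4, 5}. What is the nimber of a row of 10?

0

Build the Grundy sequence with g(k) = mex{g(k−s) : s ∈ {4, 5}, s ≤ k}:
g(0) = mex{} = 0
g(1) = mex{} = 0
g(2) = mex{} = 0
g(3) = mex{} = 0
g(4) = mex{0} = 1
g(5) = mex{0} = 1
g(6) = mex{0} = 1
g(7) = mex{0} = 1
g(8) = mex{0,1} = 2
g(9) = mex{1} = 0
g(10) = mex{1} = 0
So g(10) = 0.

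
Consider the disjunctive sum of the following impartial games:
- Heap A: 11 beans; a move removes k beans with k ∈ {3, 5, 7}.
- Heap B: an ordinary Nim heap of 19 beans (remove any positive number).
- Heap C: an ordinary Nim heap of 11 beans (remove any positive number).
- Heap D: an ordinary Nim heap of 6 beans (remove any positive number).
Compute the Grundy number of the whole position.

30

Build the Grundy sequence for heap A with g(k) = mex{g(k−s) : s ∈ {3, 5, 7}, s ≤ k}:
g(0) = mex{} = 0
g(1) = mex{} = 0
g(2) = mex{} = 0
g(3) = mex{0} = 1
g(4) = mex{0} = 1
g(5) = mex{0} = 1
g(6) = mex{0,1} = 2
g(7) = mex{0,1} = 2
g(8) = mex{0,1} = 2
g(9) = mex{0,1,2} = 3
g(10) = mex{1,2} = 0
g(11) = mex{1,2} = 0
So g(11) = 0.
Heap B is a plain Nim heap of size 19, so its Grundy value is 19.
Heap C is a plain Nim heap of size 11, so its Grundy value is 11.
Heap D is a plain Nim heap of size 6, so its Grundy value is 6.
The value of a disjunctive sum is the nim-sum of the parts.
Combined value = 0 XOR 19 XOR 11 XOR 6 = 30.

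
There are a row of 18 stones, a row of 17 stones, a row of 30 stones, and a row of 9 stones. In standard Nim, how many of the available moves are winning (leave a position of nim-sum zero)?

Compute the nim-sum pairwise:
18 ^ 17 = 3
3 ^ 30 = 29
29 ^ 9 = 20
The overall nim-sum is X = 20. A row of size p has a winning move iff p XOR X < p (reduce it to p XOR X).
  18: 18 XOR 20 = 6 < 18 — winning move (to 6).
  17: 17 XOR 20 = 5 < 17 — winning move (to 5).
  30: 30 XOR 20 = 10 < 30 — winning move (to 10).
  9: 9 XOR 20 = 29 ≥ 9 — no move.
That gives 3 winning moves.

3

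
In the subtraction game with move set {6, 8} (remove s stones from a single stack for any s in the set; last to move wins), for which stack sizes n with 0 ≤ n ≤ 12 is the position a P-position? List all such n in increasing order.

0, 1, 2, 3, 4, 5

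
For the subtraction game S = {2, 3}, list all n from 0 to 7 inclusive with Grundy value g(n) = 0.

0, 1, 5, 6

Grundy values for subtraction set {2, 3}:
g(0) = mex{} = 0
g(1) = mex{} = 0
g(2) = mex{0} = 1
g(3) = mex{0} = 1
g(4) = mex{0,1} = 2
g(5) = mex{1} = 0
g(6) = mex{1,2} = 0
g(7) = mex{0,2} = 1
The P-positions (g = 0) in 0..7 are 0, 1, 5, 6.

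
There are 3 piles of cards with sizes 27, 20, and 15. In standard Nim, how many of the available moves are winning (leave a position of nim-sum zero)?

Nim-sum: 27 ^ 20 ^ 15 = 0.
The nim-sum is already 0, so every move leaves a nonzero nim-sum — there are no winning moves.

0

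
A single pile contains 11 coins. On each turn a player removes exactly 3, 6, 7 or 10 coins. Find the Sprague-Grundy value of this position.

Compute g(0), g(1), … for moves {3, 6, 7, 10}:
k:     0  1  2  3  4  5  6  7  8  9 10 11
g(k):  0  0  0  1  1  1  2  2  2  3  3  3
So g(11) = 3.

3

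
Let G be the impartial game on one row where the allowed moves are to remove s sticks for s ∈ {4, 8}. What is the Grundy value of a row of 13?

0

Compute g(0), g(1), … for moves {4, 8}:
k:     0  1  2  3  4  5  6  7  8  9 10 11 12 13
g(k):  0  0  0  0  1  1  1  1  2  2  2  2  0  0
So g(13) = 0.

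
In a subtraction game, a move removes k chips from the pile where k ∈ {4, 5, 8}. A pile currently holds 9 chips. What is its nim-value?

Build the Grundy sequence with g(k) = mex{g(k−s) : s ∈ {4, 5, 8}, s ≤ k}:
k:     0  1  2  3  4  5  6  7  8  9
g(k):  0  0  0  0  1  1  1  1  2  2
So g(9) = 2.

2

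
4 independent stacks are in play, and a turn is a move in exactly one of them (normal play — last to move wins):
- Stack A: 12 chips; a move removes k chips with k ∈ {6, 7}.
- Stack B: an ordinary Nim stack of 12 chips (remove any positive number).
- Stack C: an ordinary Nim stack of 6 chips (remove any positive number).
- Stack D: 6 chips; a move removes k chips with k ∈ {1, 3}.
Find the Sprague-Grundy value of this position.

8

For stack A, compute g(0), g(1), … with moves {6, 7}:
g(0) = mex{} = 0
g(1) = mex{} = 0
g(2) = mex{} = 0
g(3) = mex{} = 0
g(4) = mex{} = 0
g(5) = mex{} = 0
g(6) = mex{0} = 1
g(7) = mex{0} = 1
g(8) = mex{0} = 1
g(9) = mex{0} = 1
g(10) = mex{0} = 1
g(11) = mex{0} = 1
g(12) = mex{0,1} = 2
So g(12) = 2.
Stack B is a plain Nim stack of size 12, so its Grundy value is 12.
Stack C is a plain Nim stack of size 6, so its Grundy value is 6.
Build the Grundy sequence for stack D with g(k) = mex{g(k−s) : s ∈ {1, 3}, s ≤ k}:
k:     0  1  2  3  4  5  6
g(k):  0  1  0  1  0  1  0
So g(6) = 0.
By the Sprague-Grundy theorem, the Grundy value of a sum of independent games is the XOR of the component values.
Combined value = 2 ⊕ 12 ⊕ 6 ⊕ 0 = 8.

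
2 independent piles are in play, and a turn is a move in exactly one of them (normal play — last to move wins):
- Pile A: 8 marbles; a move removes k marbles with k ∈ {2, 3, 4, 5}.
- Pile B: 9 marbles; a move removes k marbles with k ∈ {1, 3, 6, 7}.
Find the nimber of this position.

Build the Grundy sequence for pile A with g(k) = mex{g(k−s) : s ∈ {2, 3, 4, 5}, s ≤ k}:
g(0) = mex{} = 0
g(1) = mex{} = 0
g(2) = mex{0} = 1
g(3) = mex{0} = 1
g(4) = mex{0,1} = 2
g(5) = mex{0,1} = 2
g(6) = mex{0,1,2} = 3
g(7) = mex{1,2} = 0
g(8) = mex{1,2,3} = 0
So g(8) = 0.
Build the Grundy sequence for pile B with g(k) = mex{g(k−s) : s ∈ {1, 3, 6, 7}, s ≤ k}:
k:     0  1  2  3  4  5  6  7  8  9
g(k):  0  1  0  1  0  1  2  3  2  3
So g(9) = 3.
The value of a disjunctive sum is the nim-sum of the parts.
Combined value = 0 ⊕ 3 = 3.

3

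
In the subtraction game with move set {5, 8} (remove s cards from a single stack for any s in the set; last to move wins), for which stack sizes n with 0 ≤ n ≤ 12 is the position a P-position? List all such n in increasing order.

Grundy values for subtraction set {5, 8}:
k:     0  1  2  3  4  5  6  7  8  9 10 11 12
g(k):  0  0  0  0  0  1  1  1  1  1  2  2  2
The P-positions (g = 0) in 0..12 are 0, 1, 2, 3, 4.

0, 1, 2, 3, 4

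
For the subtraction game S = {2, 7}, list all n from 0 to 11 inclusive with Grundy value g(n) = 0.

0, 1, 4, 5, 9, 10

Build the Grundy sequence with g(k) = mex{g(k−s) : s ∈ {2, 7}, s ≤ k}:
k:     0  1  2  3  4  5  6  7  8  9 10 11
g(k):  0  0  1  1  0  0  1  1  2  0  0  1
The P-positions (g = 0) in 0..11 are 0, 1, 4, 5, 9, 10.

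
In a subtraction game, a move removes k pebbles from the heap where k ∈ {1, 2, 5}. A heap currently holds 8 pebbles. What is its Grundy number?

2

Build the Grundy sequence with g(k) = mex{g(k−s) : s ∈ {1, 2, 5}, s ≤ k}:
k:     0  1  2  3  4  5  6  7  8
g(k):  0  1  2  0  1  2  0  1  2
So g(8) = 2.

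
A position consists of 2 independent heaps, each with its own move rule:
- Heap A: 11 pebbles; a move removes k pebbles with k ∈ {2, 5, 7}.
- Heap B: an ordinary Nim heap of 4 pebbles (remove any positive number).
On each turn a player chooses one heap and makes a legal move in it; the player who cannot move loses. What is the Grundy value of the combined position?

7

Grundy values for heap A (subtraction set {2, 5, 7}):
k:     0  1  2  3  4  5  6  7  8  9 10 11
g(k):  0  0  1  1  0  2  1  3  2  2  0  3
So g(11) = 3.
Heap B is a plain Nim heap of size 4, so its Grundy value is 4.
The value of a disjunctive sum is the nim-sum of the parts.
Combined value = 3 XOR 4 = 7.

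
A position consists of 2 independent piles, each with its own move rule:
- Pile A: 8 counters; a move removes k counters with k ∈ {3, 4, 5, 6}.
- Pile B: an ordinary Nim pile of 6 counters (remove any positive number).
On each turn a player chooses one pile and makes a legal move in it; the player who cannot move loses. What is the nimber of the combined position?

Build the Grundy sequence for pile A with g(k) = mex{g(k−s) : s ∈ {3, 4, 5, 6}, s ≤ k}:
k:     0  1  2  3  4  5  6  7  8
g(k):  0  0  0  1  1  1  2  2  2
So g(8) = 2.
Pile B is a plain Nim pile of size 6, so its Grundy value is 6.
The value of a disjunctive sum is the nim-sum of the parts.
Combined value = 2 ⊕ 6 = 4.

4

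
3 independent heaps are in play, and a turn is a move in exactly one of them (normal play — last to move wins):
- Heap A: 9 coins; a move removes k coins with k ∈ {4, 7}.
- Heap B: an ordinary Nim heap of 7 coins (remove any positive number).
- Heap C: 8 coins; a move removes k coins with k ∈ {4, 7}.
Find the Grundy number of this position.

Build the Grundy sequence for heap A with g(k) = mex{g(k−s) : s ∈ {4, 7}, s ≤ k}:
g(0) = mex{} = 0
g(1) = mex{} = 0
g(2) = mex{} = 0
g(3) = mex{} = 0
g(4) = mex{0} = 1
g(5) = mex{0} = 1
g(6) = mex{0} = 1
g(7) = mex{0} = 1
g(8) = mex{0,1} = 2
g(9) = mex{0,1} = 2
So g(9) = 2.
Heap B is a plain Nim heap of size 7, so its Grundy value is 7.
For heap C, compute g(0), g(1), … with moves {4, 7}:
k:     0  1  2  3  4  5  6  7  8
g(k):  0  0  0  0  1  1  1  1  2
So g(8) = 2.
By the Sprague-Grundy theorem, the Grundy value of a sum of independent games is the XOR of the component values.
Combined value = 2 XOR 7 XOR 2 = 7.

7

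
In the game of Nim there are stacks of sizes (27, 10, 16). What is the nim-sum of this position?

Compute the nim-sum pairwise:
27 ^ 10 = 17
17 ^ 16 = 1

1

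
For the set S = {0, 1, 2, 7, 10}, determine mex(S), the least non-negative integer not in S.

The values 0, 1, 2 are all present; 3 is the first non-negative integer missing from the set.

3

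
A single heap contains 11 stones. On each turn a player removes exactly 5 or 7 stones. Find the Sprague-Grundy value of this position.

Grundy values for subtraction set {5, 7}:
k:     0  1  2  3  4  5  6  7  8  9 10 11
g(k):  0  0  0  0  0  1  1  1  1  1  2  2
So g(11) = 2.

2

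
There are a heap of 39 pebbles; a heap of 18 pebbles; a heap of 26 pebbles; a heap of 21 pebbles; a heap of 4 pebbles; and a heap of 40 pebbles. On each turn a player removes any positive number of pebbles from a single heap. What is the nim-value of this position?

Bitwise XOR of the heap sizes:
  100111  (39)
  010010  (18)
  011010  (26)
  010101  (21)
  000100  (4)
  101000  (40)
  ------
  010110  (22)

22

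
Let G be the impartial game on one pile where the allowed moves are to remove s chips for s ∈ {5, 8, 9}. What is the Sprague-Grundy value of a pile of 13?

2

Build the Grundy sequence with g(k) = mex{g(k−s) : s ∈ {5, 8, 9}, s ≤ k}:
g(0) = mex{} = 0
g(1) = mex{} = 0
g(2) = mex{} = 0
g(3) = mex{} = 0
g(4) = mex{} = 0
g(5) = mex{0} = 1
g(6) = mex{0} = 1
g(7) = mex{0} = 1
g(8) = mex{0} = 1
g(9) = mex{0} = 1
g(10) = mex{0,1} = 2
g(11) = mex{0,1} = 2
g(12) = mex{0,1} = 2
g(13) = mex{0,1} = 2
So g(13) = 2.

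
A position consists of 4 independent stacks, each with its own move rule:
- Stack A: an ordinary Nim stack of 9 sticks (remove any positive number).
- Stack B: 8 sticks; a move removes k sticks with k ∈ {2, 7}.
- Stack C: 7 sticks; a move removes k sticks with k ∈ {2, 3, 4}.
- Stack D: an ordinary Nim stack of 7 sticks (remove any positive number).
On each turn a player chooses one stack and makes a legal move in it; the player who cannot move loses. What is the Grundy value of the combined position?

Stack A is a plain Nim stack of size 9, so its Grundy value is 9.
Grundy values for stack B (subtraction set {2, 7}):
k:     0  1  2  3  4  5  6  7  8
g(k):  0  0  1  1  0  0  1  1  2
So g(8) = 2.
For stack C, compute g(0), g(1), … with moves {2, 3, 4}:
k:     0  1  2  3  4  5  6  7
g(k):  0  0  1  1  2  2  0  0
So g(7) = 0.
Stack D is a plain Nim stack of size 7, so its Grundy value is 7.
The value of a disjunctive sum is the nim-sum of the parts.
Combined value = 9 ⊕ 2 ⊕ 0 ⊕ 7 = 12.

12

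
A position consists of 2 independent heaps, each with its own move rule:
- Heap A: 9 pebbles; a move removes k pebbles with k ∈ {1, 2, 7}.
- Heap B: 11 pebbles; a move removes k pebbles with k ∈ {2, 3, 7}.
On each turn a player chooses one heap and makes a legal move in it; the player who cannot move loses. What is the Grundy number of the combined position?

0

Build the Grundy sequence for heap A with g(k) = mex{g(k−s) : s ∈ {1, 2, 7}, s ≤ k}:
k:     0  1  2  3  4  5  6  7  8  9
g(k):  0  1  2  0  1  2  0  1  2  0
So g(9) = 0.
Grundy values for heap B (subtraction set {2, 3, 7}):
k:     0  1  2  3  4  5  6  7  8  9 10 11
g(k):  0  0  1  1  2  0  0  1  1  2  0  0
So g(11) = 0.
By the Sprague-Grundy theorem, the Grundy value of a sum of independent games is the XOR of the component values.
Combined value = 0 XOR 0 = 0.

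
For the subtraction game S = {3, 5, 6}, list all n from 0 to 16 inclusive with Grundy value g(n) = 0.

0, 1, 2, 9, 10, 11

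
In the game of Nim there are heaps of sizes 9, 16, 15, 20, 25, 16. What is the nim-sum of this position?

Write each in binary and XOR column by column:
  01001  (9)
  10000  (16)
  01111  (15)
  10100  (20)
  11001  (25)
  10000  (16)
  -----
  01011  (11)

11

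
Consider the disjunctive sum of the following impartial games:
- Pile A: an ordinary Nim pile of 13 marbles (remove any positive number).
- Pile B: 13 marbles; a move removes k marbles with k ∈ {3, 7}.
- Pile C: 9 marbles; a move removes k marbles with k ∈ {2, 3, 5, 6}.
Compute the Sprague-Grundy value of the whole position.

12

Pile A is a plain Nim pile of size 13, so its Grundy value is 13.
For pile B, compute g(0), g(1), … with moves {3, 7}:
k:     0  1  2  3  4  5  6  7  8  9 10 11 12 13
g(k):  0  0  0  1  1  1  0  2  2  1  0  0  0  1
So g(13) = 1.
Grundy values for pile C (subtraction set {2, 3, 5, 6}):
k:     0  1  2  3  4  5  6  7  8  9
g(k):  0  0  1  1  2  2  3  3  0  0
So g(9) = 0.
The value of a disjunctive sum is the nim-sum of the parts.
Combined value = 13 ⊕ 1 ⊕ 0 = 12.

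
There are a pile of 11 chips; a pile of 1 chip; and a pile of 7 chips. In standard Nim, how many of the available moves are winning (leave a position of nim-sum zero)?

Compute the nim-sum pairwise:
11 ^ 1 = 10
10 ^ 7 = 13
The overall nim-sum is X = 13. A pile of size p has a winning move iff p XOR X < p (reduce it to p XOR X).
  11: 11 XOR 13 = 6 < 11 — winning move (to 6).
  1: 1 XOR 13 = 12 ≥ 1 — no move.
  7: 7 XOR 13 = 10 ≥ 7 — no move.
That gives 1 winning move.

1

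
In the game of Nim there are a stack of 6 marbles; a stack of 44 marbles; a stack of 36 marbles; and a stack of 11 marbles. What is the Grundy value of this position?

Compute the nim-sum pairwise:
6 ^ 44 = 42
42 ^ 36 = 14
14 ^ 11 = 5

5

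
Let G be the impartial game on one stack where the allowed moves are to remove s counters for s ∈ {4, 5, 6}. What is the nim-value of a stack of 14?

Build the Grundy sequence with g(k) = mex{g(k−s) : s ∈ {4, 5, 6}, s ≤ k}:
k:     0  1  2  3  4  5  6  7  8  9 10 11 12 13 14
g(k):  0  0  0  0  1  1  1  1  2  2  0  0  0  0  1
So g(14) = 1.

1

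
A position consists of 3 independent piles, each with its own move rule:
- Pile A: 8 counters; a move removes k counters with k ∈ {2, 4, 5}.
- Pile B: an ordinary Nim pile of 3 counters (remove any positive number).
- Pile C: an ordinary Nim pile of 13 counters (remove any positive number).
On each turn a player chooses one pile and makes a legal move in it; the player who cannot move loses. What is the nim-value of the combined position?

For pile A, compute g(0), g(1), … with moves {2, 4, 5}:
k:     0  1  2  3  4  5  6  7  8
g(k):  0  0  1  1  2  2  3  0  0
So g(8) = 0.
Pile B is a plain Nim pile of size 3, so its Grundy value is 3.
Pile C is a plain Nim pile of size 13, so its Grundy value is 13.
By the Sprague-Grundy theorem, the Grundy value of a sum of independent games is the XOR of the component values.
Combined value = 0 ⊕ 3 ⊕ 13 = 14.

14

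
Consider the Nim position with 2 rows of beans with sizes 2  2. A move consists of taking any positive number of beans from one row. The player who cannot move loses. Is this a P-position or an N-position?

Compute the nim-sum pairwise:
2 ^ 2 = 0
The nim-sum is 0, so this is a P-position: the player to move is in a losing position under optimal play.

P-position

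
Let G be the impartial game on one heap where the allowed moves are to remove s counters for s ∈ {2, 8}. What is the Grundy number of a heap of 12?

Grundy values for subtraction set {2, 8}:
g(0) = mex{} = 0
g(1) = mex{} = 0
g(2) = mex{0} = 1
g(3) = mex{0} = 1
g(4) = mex{1} = 0
g(5) = mex{1} = 0
g(6) = mex{0} = 1
g(7) = mex{0} = 1
g(8) = mex{0,1} = 2
g(9) = mex{0,1} = 2
g(10) = mex{1,2} = 0
g(11) = mex{1,2} = 0
g(12) = mex{0} = 1
So g(12) = 1.

1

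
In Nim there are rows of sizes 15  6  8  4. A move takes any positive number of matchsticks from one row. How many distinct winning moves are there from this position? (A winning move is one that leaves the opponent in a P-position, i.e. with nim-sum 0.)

3

Compute the nim-sum pairwise:
15 ⊕ 6 = 9
9 ⊕ 8 = 1
1 ⊕ 4 = 5
The overall nim-sum is X = 5. A row of size p has a winning move iff p XOR X < p (reduce it to p XOR X).
  15: 15 XOR 5 = 10 < 15 — winning move (to 10).
  6: 6 XOR 5 = 3 < 6 — winning move (to 3).
  8: 8 XOR 5 = 13 ≥ 8 — no move.
  4: 4 XOR 5 = 1 < 4 — winning move (to 1).
That gives 3 winning moves.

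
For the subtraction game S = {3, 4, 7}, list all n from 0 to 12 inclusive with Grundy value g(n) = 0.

0, 1, 2, 10, 11, 12

Build the Grundy sequence with g(k) = mex{g(k−s) : s ∈ {3, 4, 7}, s ≤ k}:
g(0) = mex{} = 0
g(1) = mex{} = 0
g(2) = mex{} = 0
g(3) = mex{0} = 1
g(4) = mex{0} = 1
g(5) = mex{0} = 1
g(6) = mex{0,1} = 2
g(7) = mex{0,1} = 2
g(8) = mex{0,1} = 2
g(9) = mex{0,1,2} = 3
g(10) = mex{1,2} = 0
g(11) = mex{1,2} = 0
g(12) = mex{1,2,3} = 0
The P-positions (g = 0) in 0..12 are 0, 1, 2, 10, 11, 12.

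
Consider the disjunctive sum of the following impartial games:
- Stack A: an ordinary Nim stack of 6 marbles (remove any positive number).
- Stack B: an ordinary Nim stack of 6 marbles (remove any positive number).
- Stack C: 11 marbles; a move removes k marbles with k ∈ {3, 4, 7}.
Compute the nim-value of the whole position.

0

Stack A is a plain Nim stack of size 6, so its Grundy value is 6.
Stack B is a plain Nim stack of size 6, so its Grundy value is 6.
For stack C, compute g(0), g(1), … with moves {3, 4, 7}:
k:     0  1  2  3  4  5  6  7  8  9 10 11
g(k):  0  0  0  1  1  1  2  2  2  3  0  0
So g(11) = 0.
The value of a disjunctive sum is the nim-sum of the parts.
Combined value = 6 XOR 6 XOR 0 = 0.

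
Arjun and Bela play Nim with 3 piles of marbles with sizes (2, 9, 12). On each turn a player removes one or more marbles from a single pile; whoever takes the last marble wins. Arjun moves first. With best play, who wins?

Arjun wins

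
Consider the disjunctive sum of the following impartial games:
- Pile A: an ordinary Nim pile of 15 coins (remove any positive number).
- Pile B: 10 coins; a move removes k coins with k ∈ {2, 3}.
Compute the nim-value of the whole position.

Pile A is a plain Nim pile of size 15, so its Grundy value is 15.
For pile B, compute g(0), g(1), … with moves {2, 3}:
g(0) = mex{} = 0
g(1) = mex{} = 0
g(2) = mex{0} = 1
g(3) = mex{0} = 1
g(4) = mex{0,1} = 2
g(5) = mex{1} = 0
g(6) = mex{1,2} = 0
g(7) = mex{0,2} = 1
g(8) = mex{0} = 1
g(9) = mex{0,1} = 2
g(10) = mex{1} = 0
So g(10) = 0.
The value of a disjunctive sum is the nim-sum of the parts.
Combined value = 15 ⊕ 0 = 15.

15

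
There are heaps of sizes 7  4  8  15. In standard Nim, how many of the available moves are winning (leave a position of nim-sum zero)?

3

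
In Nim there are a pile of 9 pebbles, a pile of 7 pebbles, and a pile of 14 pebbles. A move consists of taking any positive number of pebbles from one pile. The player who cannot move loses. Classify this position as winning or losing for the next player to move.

Losing position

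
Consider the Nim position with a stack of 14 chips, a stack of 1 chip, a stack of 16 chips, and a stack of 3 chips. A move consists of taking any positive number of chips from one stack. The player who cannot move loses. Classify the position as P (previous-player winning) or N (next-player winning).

In binary:
  01110  (14)
  00001  (1)
  10000  (16)
  00011  (3)
  -----
  11100  (28)
The nim-sum is 28 ≠ 0, so this is an N-position: the player to move can win.

N-position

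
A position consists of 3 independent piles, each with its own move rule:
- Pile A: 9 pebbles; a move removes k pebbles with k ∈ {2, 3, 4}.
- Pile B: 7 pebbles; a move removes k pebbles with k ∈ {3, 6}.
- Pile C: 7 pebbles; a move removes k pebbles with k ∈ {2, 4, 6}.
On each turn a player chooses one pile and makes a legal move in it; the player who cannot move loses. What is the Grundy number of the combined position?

0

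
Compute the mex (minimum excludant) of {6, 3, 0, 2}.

1

0 is in the set but 1 is not, so the mex is 1.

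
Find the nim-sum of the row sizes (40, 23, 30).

33

Nim-sum: 40 ⊕ 23 ⊕ 30 = 33.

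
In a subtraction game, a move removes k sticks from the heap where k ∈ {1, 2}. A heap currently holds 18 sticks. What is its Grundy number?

Compute g(0), g(1), … for moves {1, 2}:
k:     0  1  2  3  4  5  6  7  8  9 10 11 12 13 14 15 16 17 18
g(k):  0  1  2  0  1  2  0  1  2  0  1  2  0  1  2  0  1  2  0
So g(18) = 0.

0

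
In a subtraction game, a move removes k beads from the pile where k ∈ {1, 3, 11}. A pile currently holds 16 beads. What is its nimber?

0

Compute g(0), g(1), … for moves {1, 3, 11}:
k:     0  1  2  3  4  5  6  7  8  9 10 11 12 13 14 15 16
g(k):  0  1  0  1  0  1  0  1  0  1  0  1  0  1  0  1  0
So g(16) = 0.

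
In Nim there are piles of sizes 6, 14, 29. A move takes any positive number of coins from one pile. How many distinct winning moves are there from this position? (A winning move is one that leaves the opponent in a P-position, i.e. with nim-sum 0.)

1

Nim-sum: 6 ⊕ 14 ⊕ 29 = 21.
The overall nim-sum is X = 21. A pile of size p has a winning move iff p XOR X < p (reduce it to p XOR X).
  6: 6 XOR 21 = 19 ≥ 6 — no move.
  14: 14 XOR 21 = 27 ≥ 14 — no move.
  29: 29 XOR 21 = 8 < 29 — winning move (to 8).
That gives 1 winning move.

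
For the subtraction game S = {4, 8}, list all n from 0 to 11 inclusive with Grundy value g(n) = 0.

0, 1, 2, 3

Build the Grundy sequence with g(k) = mex{g(k−s) : s ∈ {4, 8}, s ≤ k}:
k:     0  1  2  3  4  5  6  7  8  9 10 11
g(k):  0  0  0  0  1  1  1  1  2  2  2  2
The P-positions (g = 0) in 0..11 are 0, 1, 2, 3.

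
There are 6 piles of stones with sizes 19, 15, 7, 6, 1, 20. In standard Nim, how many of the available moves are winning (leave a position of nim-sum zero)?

Compute the nim-sum pairwise:
19 ^ 15 = 28
28 ^ 7 = 27
27 ^ 6 = 29
29 ^ 1 = 28
28 ^ 20 = 8
The overall nim-sum is X = 8. A pile of size p has a winning move iff p XOR X < p (reduce it to p XOR X).
  19: 19 XOR 8 = 27 ≥ 19 — no move.
  15: 15 XOR 8 = 7 < 15 — winning move (to 7).
  7: 7 XOR 8 = 15 ≥ 7 — no move.
  6: 6 XOR 8 = 14 ≥ 6 — no move.
  1: 1 XOR 8 = 9 ≥ 1 — no move.
  20: 20 XOR 8 = 28 ≥ 20 — no move.
That gives 1 winning move.

1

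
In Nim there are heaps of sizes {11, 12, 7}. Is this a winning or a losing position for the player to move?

Losing position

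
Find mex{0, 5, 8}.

1

0 is in the set but 1 is not, so the mex is 1.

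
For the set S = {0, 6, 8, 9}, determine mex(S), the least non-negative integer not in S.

1

0 is in the set but 1 is not, so the mex is 1.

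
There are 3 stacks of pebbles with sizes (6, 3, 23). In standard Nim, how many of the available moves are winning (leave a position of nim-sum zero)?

Compute the nim-sum pairwise:
6 XOR 3 = 5
5 XOR 23 = 18
The overall nim-sum is X = 18. A stack of size p has a winning move iff p XOR X < p (reduce it to p XOR X).
  6: 6 XOR 18 = 20 ≥ 6 — no move.
  3: 3 XOR 18 = 17 ≥ 3 — no move.
  23: 23 XOR 18 = 5 < 23 — winning move (to 5).
That gives 1 winning move.

1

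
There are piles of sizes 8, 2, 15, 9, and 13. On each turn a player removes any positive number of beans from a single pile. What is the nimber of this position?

Nim-sum: 8 XOR 2 XOR 15 XOR 9 XOR 13 = 1.

1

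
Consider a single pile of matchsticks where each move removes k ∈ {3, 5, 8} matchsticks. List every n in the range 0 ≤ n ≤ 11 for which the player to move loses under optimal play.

0, 1, 2, 11

Grundy values for subtraction set {3, 5, 8}:
g(0) = mex{} = 0
g(1) = mex{} = 0
g(2) = mex{} = 0
g(3) = mex{0} = 1
g(4) = mex{0} = 1
g(5) = mex{0} = 1
g(6) = mex{0,1} = 2
g(7) = mex{0,1} = 2
g(8) = mex{0,1} = 2
g(9) = mex{0,1,2} = 3
g(10) = mex{0,1,2} = 3
g(11) = mex{1,2} = 0
The P-positions (g = 0) in 0..11 are 0, 1, 2, 11.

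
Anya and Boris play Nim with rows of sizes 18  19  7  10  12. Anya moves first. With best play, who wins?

Boris wins

Nim-sum: 18 XOR 19 XOR 7 XOR 10 XOR 12 = 0.
The nim-sum is 0, so this is a P-position: the player to move is in a losing position under optimal play; Anya is about to move from it and so loses — Boris wins.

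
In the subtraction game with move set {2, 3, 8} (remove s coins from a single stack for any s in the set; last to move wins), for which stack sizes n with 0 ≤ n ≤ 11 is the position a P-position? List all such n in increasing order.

0, 1, 5, 6, 10, 11

Compute g(0), g(1), … for moves {2, 3, 8}:
k:     0  1  2  3  4  5  6  7  8  9 10 11
g(k):  0  0  1  1  2  0  0  1  1  2  0  0
The P-positions (g = 0) in 0..11 are 0, 1, 5, 6, 10, 11.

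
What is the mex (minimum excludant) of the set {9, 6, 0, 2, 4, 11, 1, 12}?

The values 0, 1, 2 are all present; 3 is the first non-negative integer missing from the set.

3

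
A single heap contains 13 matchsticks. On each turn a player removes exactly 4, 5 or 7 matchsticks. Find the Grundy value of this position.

0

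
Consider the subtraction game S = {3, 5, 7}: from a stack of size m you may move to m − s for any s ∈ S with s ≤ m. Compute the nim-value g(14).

Grundy values for subtraction set {3, 5, 7}:
g(0) = mex{} = 0
g(1) = mex{} = 0
g(2) = mex{} = 0
g(3) = mex{0} = 1
g(4) = mex{0} = 1
g(5) = mex{0} = 1
g(6) = mex{0,1} = 2
g(7) = mex{0,1} = 2
g(8) = mex{0,1} = 2
g(9) = mex{0,1,2} = 3
g(10) = mex{1,2} = 0
g(11) = mex{1,2} = 0
g(12) = mex{1,2,3} = 0
g(13) = mex{0,2} = 1
g(14) = mex{0,2,3} = 1
So g(14) = 1.

1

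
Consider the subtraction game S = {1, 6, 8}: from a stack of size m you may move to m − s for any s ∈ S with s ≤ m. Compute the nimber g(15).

1

Build the Grundy sequence with g(k) = mex{g(k−s) : s ∈ {1, 6, 8}, s ≤ k}:
k:     0  1  2  3  4  5  6  7  8  9 10 11 12 13 14 15
g(k):  0  1  0  1  0  1  2  0  1  0  1  0  1  2  0  1
So g(15) = 1.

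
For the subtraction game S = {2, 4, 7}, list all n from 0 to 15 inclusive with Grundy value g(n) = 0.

0, 1, 6, 9, 12, 15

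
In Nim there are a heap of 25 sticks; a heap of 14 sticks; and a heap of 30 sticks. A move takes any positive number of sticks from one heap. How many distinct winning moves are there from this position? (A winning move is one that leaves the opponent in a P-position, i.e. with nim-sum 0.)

3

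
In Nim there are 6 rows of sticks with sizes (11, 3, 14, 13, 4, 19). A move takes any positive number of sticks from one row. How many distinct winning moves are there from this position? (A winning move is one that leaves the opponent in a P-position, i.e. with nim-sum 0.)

1

In binary:
  01011  (11)
  00011  (3)
  01110  (14)
  01101  (13)
  00100  (4)
  10011  (19)
  -----
  11100  (28)
The overall nim-sum is X = 28. A row of size p has a winning move iff p XOR X < p (reduce it to p XOR X).
  11: 11 XOR 28 = 23 ≥ 11 — no move.
  3: 3 XOR 28 = 31 ≥ 3 — no move.
  14: 14 XOR 28 = 18 ≥ 14 — no move.
  13: 13 XOR 28 = 17 ≥ 13 — no move.
  4: 4 XOR 28 = 24 ≥ 4 — no move.
  19: 19 XOR 28 = 15 < 19 — winning move (to 15).
That gives 1 winning move.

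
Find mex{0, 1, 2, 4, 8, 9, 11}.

3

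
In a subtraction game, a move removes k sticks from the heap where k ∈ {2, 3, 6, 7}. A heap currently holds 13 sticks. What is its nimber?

Grundy values for subtraction set {2, 3, 6, 7}:
g(0) = mex{} = 0
g(1) = mex{} = 0
g(2) = mex{0} = 1
g(3) = mex{0} = 1
g(4) = mex{0,1} = 2
g(5) = mex{1} = 0
g(6) = mex{0,1,2} = 3
g(7) = mex{0,2} = 1
g(8) = mex{0,1,3} = 2
g(9) = mex{1,3} = 0
g(10) = mex{1,2} = 0
g(11) = mex{0,2} = 1
g(12) = mex{0,3} = 1
g(13) = mex{0,1,3} = 2
So g(13) = 2.

2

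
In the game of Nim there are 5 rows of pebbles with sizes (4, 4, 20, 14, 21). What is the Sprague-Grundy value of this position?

15

Nim-sum: 4 XOR 4 XOR 20 XOR 14 XOR 21 = 15.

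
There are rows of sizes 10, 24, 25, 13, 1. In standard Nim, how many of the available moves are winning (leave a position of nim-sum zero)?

1

Bitwise XOR of the heap sizes:
  01010  (10)
  11000  (24)
  11001  (25)
  01101  (13)
  00001  (1)
  -----
  00111  (7)
The overall nim-sum is X = 7. A row of size p has a winning move iff p XOR X < p (reduce it to p XOR X).
  10: 10 XOR 7 = 13 ≥ 10 — no move.
  24: 24 XOR 7 = 31 ≥ 24 — no move.
  25: 25 XOR 7 = 30 ≥ 25 — no move.
  13: 13 XOR 7 = 10 < 13 — winning move (to 10).
  1: 1 XOR 7 = 6 ≥ 1 — no move.
That gives 1 winning move.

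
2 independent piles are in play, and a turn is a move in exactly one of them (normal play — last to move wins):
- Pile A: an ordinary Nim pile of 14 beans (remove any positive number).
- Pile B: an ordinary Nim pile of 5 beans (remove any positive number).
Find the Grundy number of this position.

Pile A is a plain Nim pile of size 14, so its Grundy value is 14.
Pile B is a plain Nim pile of size 5, so its Grundy value is 5.
By the Sprague-Grundy theorem, the Grundy value of a sum of independent games is the XOR of the component values.
Combined value = 14 ⊕ 5 = 11.

11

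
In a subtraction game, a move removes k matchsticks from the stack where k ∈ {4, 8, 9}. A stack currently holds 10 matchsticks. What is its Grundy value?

Compute g(0), g(1), … for moves {4, 8, 9}:
g(0) = mex{} = 0
g(1) = mex{} = 0
g(2) = mex{} = 0
g(3) = mex{} = 0
g(4) = mex{0} = 1
g(5) = mex{0} = 1
g(6) = mex{0} = 1
g(7) = mex{0} = 1
g(8) = mex{0,1} = 2
g(9) = mex{0,1} = 2
g(10) = mex{0,1} = 2
So g(10) = 2.

2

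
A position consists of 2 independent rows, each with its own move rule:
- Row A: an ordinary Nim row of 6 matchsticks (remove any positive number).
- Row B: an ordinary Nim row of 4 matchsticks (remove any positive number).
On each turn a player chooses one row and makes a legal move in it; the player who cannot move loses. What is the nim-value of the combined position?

Row A is a plain Nim row of size 6, so its Grundy value is 6.
Row B is a plain Nim row of size 4, so its Grundy value is 4.
By the Sprague-Grundy theorem, the Grundy value of a sum of independent games is the XOR of the component values.
Combined value = 6 ⊕ 4 = 2.

2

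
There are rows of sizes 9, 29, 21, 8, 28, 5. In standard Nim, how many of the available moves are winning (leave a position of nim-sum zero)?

3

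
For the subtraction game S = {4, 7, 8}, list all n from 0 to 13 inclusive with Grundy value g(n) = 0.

Compute g(0), g(1), … for moves {4, 7, 8}:
g(0) = mex{} = 0
g(1) = mex{} = 0
g(2) = mex{} = 0
g(3) = mex{} = 0
g(4) = mex{0} = 1
g(5) = mex{0} = 1
g(6) = mex{0} = 1
g(7) = mex{0} = 1
g(8) = mex{0,1} = 2
g(9) = mex{0,1} = 2
g(10) = mex{0,1} = 2
g(11) = mex{0,1} = 2
g(12) = mex{1,2} = 0
g(13) = mex{1,2} = 0
The P-positions (g = 0) in 0..13 are 0, 1, 2, 3, 12, 13.

0, 1, 2, 3, 12, 13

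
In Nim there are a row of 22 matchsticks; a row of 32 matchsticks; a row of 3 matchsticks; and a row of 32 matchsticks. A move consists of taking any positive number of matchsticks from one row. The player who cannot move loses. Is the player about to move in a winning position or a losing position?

Winning position

Compute the nim-sum pairwise:
22 ⊕ 32 = 54
54 ⊕ 3 = 53
53 ⊕ 32 = 21
The nim-sum is 21 ≠ 0, so this is an N-position: the player to move can win.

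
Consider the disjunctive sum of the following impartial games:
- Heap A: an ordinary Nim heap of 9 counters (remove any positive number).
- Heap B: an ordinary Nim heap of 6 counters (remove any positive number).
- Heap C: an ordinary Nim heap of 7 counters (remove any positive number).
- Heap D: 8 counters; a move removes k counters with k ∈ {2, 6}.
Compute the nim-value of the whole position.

Heap A is a plain Nim heap of size 9, so its Grundy value is 9.
Heap B is a plain Nim heap of size 6, so its Grundy value is 6.
Heap C is a plain Nim heap of size 7, so its Grundy value is 7.
For heap D, compute g(0), g(1), … with moves {2, 6}:
k:     0  1  2  3  4  5  6  7  8
g(k):  0  0  1  1  0  0  1  1  0
So g(8) = 0.
The value of a disjunctive sum is the nim-sum of the parts.
Combined value = 9 XOR 6 XOR 7 XOR 0 = 8.

8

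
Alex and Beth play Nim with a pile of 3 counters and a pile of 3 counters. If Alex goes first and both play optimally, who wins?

In binary:
  11  (3)
  11  (3)
  --
  00  (0)
The nim-sum is 0, so this is a P-position: the player to move is in a losing position under optimal play; Alex is about to move from it and so loses — Beth wins.

Beth wins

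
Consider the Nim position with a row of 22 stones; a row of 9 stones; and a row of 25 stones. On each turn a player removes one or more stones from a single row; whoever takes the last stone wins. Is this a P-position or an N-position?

N-position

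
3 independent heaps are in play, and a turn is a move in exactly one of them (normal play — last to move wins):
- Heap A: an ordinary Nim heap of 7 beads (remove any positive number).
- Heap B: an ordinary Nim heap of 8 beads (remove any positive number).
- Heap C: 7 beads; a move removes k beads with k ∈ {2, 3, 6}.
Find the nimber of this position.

Heap A is a plain Nim heap of size 7, so its Grundy value is 7.
Heap B is a plain Nim heap of size 8, so its Grundy value is 8.
Grundy values for heap C (subtraction set {2, 3, 6}):
g(0) = mex{} = 0
g(1) = mex{} = 0
g(2) = mex{0} = 1
g(3) = mex{0} = 1
g(4) = mex{0,1} = 2
g(5) = mex{1} = 0
g(6) = mex{0,1,2} = 3
g(7) = mex{0,2} = 1
So g(7) = 1.
The value of a disjunctive sum is the nim-sum of the parts.
Combined value = 7 XOR 8 XOR 1 = 14.

14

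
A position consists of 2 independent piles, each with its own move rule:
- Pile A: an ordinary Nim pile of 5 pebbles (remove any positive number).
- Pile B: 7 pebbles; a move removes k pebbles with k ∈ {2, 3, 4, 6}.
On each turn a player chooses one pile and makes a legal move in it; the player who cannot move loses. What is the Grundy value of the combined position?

6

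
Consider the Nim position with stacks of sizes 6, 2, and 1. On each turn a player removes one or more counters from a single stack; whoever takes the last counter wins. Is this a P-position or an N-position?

Compute the nim-sum pairwise:
6 XOR 2 = 4
4 XOR 1 = 5
The nim-sum is 5 ≠ 0, so this is an N-position: the player to move can win.

N-position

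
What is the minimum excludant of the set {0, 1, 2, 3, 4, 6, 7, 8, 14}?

The values 0, 1, 2, 3, 4 are all present; 5 is the first non-negative integer missing from the set.

5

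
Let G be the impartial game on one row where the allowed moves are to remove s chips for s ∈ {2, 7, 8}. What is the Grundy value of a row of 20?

0

Grundy values for subtraction set {2, 7, 8}:
k:     0  1  2  3  4  5  6  7  8  9 10 11 12 13 14 15 16 17 18 19 20
g(k):  0  0  1  1  0  0  1  1  2  2  0  3  1  2  0  0  1  1  2  0  0
So g(20) = 0.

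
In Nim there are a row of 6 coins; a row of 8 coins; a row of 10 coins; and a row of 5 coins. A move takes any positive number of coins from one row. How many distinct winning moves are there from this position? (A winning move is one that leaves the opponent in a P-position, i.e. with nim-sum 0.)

1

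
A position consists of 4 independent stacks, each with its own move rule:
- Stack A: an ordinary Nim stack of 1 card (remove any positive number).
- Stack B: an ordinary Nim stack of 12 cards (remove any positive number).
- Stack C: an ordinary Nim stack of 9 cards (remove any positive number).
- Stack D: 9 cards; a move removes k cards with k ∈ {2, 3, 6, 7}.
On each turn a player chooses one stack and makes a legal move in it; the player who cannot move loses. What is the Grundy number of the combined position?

Stack A is a plain Nim stack of size 1, so its Grundy value is 1.
Stack B is a plain Nim stack of size 12, so its Grundy value is 12.
Stack C is a plain Nim stack of size 9, so its Grundy value is 9.
Build the Grundy sequence for stack D with g(k) = mex{g(k−s) : s ∈ {2, 3, 6, 7}, s ≤ k}:
g(0) = mex{} = 0
g(1) = mex{} = 0
g(2) = mex{0} = 1
g(3) = mex{0} = 1
g(4) = mex{0,1} = 2
g(5) = mex{1} = 0
g(6) = mex{0,1,2} = 3
g(7) = mex{0,2} = 1
g(8) = mex{0,1,3} = 2
g(9) = mex{1,3} = 0
So g(9) = 0.
By the Sprague-Grundy theorem, the Grundy value of a sum of independent games is the XOR of the component values.
Combined value = 1 XOR 12 XOR 9 XOR 0 = 4.

4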